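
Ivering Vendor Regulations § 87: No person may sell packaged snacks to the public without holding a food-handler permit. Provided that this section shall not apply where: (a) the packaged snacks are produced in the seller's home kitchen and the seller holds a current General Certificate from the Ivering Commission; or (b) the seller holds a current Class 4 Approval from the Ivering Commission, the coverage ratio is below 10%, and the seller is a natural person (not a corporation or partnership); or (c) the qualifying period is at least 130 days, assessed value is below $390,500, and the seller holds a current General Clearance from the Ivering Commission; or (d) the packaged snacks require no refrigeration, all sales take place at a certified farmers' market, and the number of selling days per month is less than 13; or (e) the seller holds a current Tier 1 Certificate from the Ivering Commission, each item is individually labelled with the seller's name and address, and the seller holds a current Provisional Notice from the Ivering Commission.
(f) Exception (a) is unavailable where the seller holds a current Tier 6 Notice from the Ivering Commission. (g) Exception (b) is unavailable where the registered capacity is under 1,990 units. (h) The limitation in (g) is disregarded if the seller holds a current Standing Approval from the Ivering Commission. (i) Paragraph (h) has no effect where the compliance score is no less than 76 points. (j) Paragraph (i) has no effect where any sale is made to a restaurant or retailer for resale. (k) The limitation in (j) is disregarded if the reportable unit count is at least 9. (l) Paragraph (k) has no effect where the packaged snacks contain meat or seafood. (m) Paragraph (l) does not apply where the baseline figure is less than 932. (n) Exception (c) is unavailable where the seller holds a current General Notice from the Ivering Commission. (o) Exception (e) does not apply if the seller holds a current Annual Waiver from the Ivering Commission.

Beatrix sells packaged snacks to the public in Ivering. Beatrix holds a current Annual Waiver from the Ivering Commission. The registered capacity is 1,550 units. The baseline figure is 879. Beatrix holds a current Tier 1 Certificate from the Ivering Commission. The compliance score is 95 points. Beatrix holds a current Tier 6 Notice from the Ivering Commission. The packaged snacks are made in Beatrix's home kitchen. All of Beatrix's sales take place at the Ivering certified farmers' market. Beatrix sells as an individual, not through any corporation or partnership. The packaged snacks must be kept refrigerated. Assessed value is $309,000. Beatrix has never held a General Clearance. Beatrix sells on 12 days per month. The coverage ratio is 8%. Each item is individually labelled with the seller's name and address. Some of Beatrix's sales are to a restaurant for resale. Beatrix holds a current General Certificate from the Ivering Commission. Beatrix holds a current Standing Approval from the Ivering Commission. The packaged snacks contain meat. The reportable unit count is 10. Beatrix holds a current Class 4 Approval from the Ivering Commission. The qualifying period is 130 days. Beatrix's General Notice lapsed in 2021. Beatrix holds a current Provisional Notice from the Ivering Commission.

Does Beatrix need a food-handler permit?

All of (a)'s requirements are met (the packaged snacks are home-kitchen produced; a current General Certificate is held). But: (f) operates — a current Tier 6 Notice is held. Exception (a) does not apply.
All of (b)'s requirements are met (a current Class 4 Approval is held; the coverage ratio is 8%, below the 10% limit; the seller is a natural person). But: (g) operates against (b): the registered capacity is 1,550 units, under the 1,990 units limit. (h) would limit (g) — a current Standing Approval is held — but (i) sets (h) aside: (i) operates against (h): the compliance score is 95 points, meeting the 76 points threshold. (j) would limit (i) — some sales are to a restaurant for resale — but (k) sets (j) aside: (k) operates against (j): the reportable unit count is 10, meeting the 9 threshold. (l) applies (the packaged snacks contain meat), but is itself disapplied by (m): (m) operates against (l): the baseline figure is 879, less than the 932 limit. Exception (b) does not apply.
Exception (c) fails — no current General Clearance is held.
Exception (d) fails — the packaged snacks require refrigeration.
All of (e)'s requirements are met (a current Tier 1 Certificate is held; items are individually labelled; a current Provisional Notice is held). Turning to paragraph (o): (o) operates against (e): a current Annual Waiver is held. (e) is therefore removed.
Every exception is unavailable, so the rule governs.

Yes — Beatrix must hold a food-handler permit.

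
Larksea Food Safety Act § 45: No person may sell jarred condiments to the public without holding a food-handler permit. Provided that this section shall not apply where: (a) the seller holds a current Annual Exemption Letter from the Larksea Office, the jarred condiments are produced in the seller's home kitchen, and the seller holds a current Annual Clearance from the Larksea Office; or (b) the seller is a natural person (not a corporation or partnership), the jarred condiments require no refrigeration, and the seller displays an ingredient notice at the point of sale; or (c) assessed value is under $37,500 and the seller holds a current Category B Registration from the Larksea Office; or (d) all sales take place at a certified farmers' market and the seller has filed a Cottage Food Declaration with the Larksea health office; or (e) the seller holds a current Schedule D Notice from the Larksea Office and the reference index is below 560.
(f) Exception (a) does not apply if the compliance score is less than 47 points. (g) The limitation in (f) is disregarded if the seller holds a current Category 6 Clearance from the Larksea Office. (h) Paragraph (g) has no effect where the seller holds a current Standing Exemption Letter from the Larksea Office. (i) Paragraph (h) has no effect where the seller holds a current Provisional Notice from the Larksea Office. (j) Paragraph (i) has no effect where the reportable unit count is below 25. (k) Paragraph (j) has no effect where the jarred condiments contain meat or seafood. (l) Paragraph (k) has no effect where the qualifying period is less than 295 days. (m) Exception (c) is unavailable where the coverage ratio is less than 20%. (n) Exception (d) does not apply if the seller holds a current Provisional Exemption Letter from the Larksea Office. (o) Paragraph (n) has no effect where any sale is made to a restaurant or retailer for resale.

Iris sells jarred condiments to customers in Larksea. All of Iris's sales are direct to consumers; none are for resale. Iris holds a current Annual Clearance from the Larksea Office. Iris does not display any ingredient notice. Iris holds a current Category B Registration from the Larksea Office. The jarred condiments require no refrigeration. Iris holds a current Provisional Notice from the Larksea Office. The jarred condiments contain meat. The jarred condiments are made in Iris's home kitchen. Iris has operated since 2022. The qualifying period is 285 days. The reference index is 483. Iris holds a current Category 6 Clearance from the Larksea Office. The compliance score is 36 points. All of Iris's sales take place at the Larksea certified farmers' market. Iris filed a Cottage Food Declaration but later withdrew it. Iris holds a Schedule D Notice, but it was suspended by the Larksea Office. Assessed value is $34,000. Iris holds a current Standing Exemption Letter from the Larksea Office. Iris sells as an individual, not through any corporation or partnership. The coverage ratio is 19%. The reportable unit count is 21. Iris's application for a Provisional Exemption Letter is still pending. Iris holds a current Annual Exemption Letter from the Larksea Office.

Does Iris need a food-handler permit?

Yes — Iris must hold a food-handler permit.

Exception (a): a current Annual Exemption Letter is held; the jarred condiments are home-kitchen produced; a current Annual Clearance is held — every condition holds. Turning to paragraphs (f)–(l): (f) operates — the compliance score is 36 points, less than the 47 points limit. (g) is engaged (a current Category 6 Clearance is held), but is set aside by (h): (h) operates against (g): a current Standing Exemption Letter is held. (i) would limit (h) — a current Provisional Notice is held — but (j) sets (i) aside: (j) is engaged — the reportable unit count is 21, below the 25 limit. (k) is engaged (the jarred condiments contain meat), but is itself disapplied by (l): (l) applies — the qualifying period is 285 days, less than the 295 days limit. (a) is therefore removed.
Exception (b) fails — no ingredient notice is displayed.
Exception (c) is satisfied on its face — assessed value is $34,000, under the $37,500 limit; a current Category B Registration is held. Turning to paragraph (m): (m) is engaged — the coverage ratio is 19%, less than the 20% limit. Exception (c) does not apply.
Exception (d) fails — the Cottage Food Declaration was withdrawn.
Exception (e) fails — no current Schedule D Notice is held.
Every exception is unavailable, so the rule governs.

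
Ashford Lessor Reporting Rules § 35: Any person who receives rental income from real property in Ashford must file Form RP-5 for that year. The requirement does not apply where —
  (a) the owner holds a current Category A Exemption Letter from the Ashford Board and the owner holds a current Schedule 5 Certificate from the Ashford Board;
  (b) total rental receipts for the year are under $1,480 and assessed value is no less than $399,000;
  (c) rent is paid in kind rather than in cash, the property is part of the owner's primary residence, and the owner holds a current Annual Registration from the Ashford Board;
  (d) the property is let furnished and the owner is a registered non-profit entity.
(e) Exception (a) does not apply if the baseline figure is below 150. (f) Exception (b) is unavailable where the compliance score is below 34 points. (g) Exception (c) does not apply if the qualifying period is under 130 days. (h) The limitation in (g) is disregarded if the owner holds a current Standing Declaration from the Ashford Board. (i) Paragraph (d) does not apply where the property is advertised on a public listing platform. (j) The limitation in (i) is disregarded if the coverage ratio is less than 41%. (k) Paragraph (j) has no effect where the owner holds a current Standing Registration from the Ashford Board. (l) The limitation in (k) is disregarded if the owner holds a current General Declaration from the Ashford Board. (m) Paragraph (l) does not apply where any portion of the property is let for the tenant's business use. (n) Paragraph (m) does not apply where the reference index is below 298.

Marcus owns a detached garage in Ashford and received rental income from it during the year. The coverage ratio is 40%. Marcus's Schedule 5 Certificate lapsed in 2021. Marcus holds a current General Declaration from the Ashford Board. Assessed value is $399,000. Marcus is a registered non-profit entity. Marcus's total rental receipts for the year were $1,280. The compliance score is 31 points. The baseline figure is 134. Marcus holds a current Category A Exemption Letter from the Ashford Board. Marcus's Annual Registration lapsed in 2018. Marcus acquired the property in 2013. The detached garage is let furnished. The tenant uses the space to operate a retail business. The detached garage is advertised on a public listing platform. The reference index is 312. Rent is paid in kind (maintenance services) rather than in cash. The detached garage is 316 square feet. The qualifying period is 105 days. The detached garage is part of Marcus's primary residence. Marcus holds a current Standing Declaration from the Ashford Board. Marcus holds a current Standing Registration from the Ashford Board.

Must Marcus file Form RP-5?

Yes — Marcus must file Form RP-5.

Exception (a) requires that the owner holds a current Schedule 5 Certificate from the Ashford Board; but the Schedule 5 Certificate is not current, so (a) is unavailable.
Exception (b): total rental receipts for the year are $1,280, under the $1,480 limit; assessed value is $399,000, meeting the $399,000 threshold — every condition holds. But: (f) operates against (b): the compliance score is 31 points, below the 34 points limit. (b) is therefore removed.
Exception (c) requires that the owner holds a current Annual Registration from the Ashford Board; but the Annual Registration is not current, so (c) is unavailable.
Exception (d) is satisfied on its face — the property is let furnished; Marcus is a registered non-profit. But applying paragraphs (i)–(n): (i) applies — the property is publicly advertised. (j) would limit (i) — the coverage ratio is 40%, less than the 41% limit — but (k) sets (j) aside: (k) operates — a current Standing Registration is held. (l) would limit (k) — a current General Declaration is held — but (m) sets (l) aside: (m) operates against (l): the space is let for business use. (n), which would lift (m), is not engaged — the reference index is 312, not below 298. So (d) is unavailable.
Every exception is unavailable, so the rule governs.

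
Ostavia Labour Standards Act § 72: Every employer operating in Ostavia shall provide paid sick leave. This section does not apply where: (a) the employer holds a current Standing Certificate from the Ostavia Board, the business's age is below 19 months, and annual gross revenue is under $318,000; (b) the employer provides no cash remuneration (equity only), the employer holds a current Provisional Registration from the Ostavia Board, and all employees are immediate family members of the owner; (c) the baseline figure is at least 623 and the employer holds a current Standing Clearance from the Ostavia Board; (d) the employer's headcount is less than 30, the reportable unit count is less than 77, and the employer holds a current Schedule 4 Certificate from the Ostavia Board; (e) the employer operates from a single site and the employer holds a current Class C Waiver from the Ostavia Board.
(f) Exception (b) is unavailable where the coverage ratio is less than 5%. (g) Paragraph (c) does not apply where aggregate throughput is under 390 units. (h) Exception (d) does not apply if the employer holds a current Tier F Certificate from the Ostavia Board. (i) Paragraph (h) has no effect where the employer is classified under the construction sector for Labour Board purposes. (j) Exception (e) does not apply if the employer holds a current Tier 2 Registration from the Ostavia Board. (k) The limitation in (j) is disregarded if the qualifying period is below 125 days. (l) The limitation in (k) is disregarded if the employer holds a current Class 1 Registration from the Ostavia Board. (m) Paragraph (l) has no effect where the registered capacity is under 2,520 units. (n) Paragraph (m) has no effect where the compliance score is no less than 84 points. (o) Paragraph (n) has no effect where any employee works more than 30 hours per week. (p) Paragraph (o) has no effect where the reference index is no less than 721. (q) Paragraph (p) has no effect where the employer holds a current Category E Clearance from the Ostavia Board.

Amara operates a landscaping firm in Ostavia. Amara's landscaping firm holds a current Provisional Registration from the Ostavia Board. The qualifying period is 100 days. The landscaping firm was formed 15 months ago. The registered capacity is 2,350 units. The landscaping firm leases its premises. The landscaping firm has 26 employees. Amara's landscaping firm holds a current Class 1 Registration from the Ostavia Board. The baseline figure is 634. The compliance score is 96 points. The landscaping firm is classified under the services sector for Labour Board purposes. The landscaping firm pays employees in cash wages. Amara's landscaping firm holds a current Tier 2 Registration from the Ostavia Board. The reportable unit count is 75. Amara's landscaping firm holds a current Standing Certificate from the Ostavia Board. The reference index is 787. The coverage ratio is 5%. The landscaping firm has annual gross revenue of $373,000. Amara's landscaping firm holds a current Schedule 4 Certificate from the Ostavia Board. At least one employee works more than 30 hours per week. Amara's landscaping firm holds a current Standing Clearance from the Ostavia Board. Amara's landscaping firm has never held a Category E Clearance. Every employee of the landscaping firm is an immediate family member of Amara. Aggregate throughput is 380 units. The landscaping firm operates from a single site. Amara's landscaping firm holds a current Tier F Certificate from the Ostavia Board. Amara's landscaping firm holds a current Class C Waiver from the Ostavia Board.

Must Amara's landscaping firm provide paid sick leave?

Exception (a) requires that annual gross revenue is under $318,000; but annual gross revenue is $373,000, not under $318,000, so (a) is unavailable.
Exception (b) fails — employees are paid cash wages.
Exception (c): the baseline figure is 634, meeting the 623 threshold; a current Standing Clearance is held — every condition holds. But applying paragraph (g): (g) operates — aggregate throughput is 380 units, under the 390 units limit. Exception (c) does not apply.
Exception (d)'s conditions are all satisfied: the employer's headcount is 26, less than the 30 limit; the reportable unit count is 75, less than the 77 limit; a current Schedule 4 Certificate is held. But applying paragraphs (h)–(i): (h) operates — a current Tier F Certificate is held. (i), which would lift (h), is not engaged — the landscaping firm is classified under the services sector. (d) is therefore removed.
Exception (e): the employer operates from a single site; a current Class C Waiver is held — every condition holds. Turning to paragraphs (j)–(q): (j) applies — a current Tier 2 Registration is held. (k) operates (the qualifying period is 100 days, below the 125 days limit), but is set aside by (l): (l) applies — a current Class 1 Registration is held. (m) applies (the registered capacity is 2,350 units, under the 2,520 units limit), but is displaced by (n): (n) operates against (m): the compliance score is 96 points, meeting the 84 points threshold. (o) would limit (n) — at least one employee exceeds 30 hours/week — but (p) sets (o) aside: (p) applies — the reference index is 787, meeting the 721 threshold. (q), which would lift (p), is not triggered — no current Category E Clearance is held. (e) is therefore removed.
No exception applies. The general rule governs.

Yes — Amara's landscaping firm must provide paid sick leave.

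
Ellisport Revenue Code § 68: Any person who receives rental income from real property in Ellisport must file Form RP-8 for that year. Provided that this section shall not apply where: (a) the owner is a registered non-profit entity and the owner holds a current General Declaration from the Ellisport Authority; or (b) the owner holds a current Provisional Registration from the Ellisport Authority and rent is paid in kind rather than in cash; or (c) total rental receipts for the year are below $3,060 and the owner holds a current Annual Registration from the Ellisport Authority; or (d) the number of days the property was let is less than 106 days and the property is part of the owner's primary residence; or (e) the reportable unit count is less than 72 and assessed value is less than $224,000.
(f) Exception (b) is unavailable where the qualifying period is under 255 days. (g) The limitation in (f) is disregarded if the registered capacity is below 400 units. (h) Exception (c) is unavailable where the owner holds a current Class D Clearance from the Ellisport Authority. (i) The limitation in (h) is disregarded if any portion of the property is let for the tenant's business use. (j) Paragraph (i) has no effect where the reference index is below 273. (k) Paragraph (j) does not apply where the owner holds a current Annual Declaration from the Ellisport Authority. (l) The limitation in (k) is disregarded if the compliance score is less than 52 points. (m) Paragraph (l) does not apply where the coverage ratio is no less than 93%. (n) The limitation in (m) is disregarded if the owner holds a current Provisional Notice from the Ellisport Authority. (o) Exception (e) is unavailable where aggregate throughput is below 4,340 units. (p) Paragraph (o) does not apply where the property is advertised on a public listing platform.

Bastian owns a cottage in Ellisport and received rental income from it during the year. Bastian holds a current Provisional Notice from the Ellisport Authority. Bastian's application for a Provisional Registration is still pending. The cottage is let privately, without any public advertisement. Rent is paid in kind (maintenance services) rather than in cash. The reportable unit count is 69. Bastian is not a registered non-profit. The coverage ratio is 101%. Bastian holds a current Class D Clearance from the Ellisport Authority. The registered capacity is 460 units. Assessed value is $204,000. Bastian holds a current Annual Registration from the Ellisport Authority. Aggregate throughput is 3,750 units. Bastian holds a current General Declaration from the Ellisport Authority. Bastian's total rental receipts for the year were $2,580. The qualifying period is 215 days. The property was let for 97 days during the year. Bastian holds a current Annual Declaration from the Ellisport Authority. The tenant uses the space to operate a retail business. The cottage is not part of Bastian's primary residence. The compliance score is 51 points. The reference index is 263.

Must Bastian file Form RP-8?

Exception (a) does not apply: Bastian is not a registered non-profit.
Exception (b) does not apply: the Provisional Registration is not current.
Exception (c) is satisfied on its face — total rental receipts for the year are $2,580, below the $3,060 limit; a current Annual Registration is held. Turning to paragraphs (h)–(n): (h) operates — a current Class D Clearance is held. (i) would limit (h) — the space is let for business use — but (j) sets (i) aside: (j) operates against (i): the reference index is 263, below the 273 limit. (k) would limit (j) — a current Annual Declaration is held — but (l) sets (k) aside: (l) is triggered — the compliance score is 51 points, less than the 52 points limit. (m) would limit (l) — the coverage ratio is 101%, meeting the 93% threshold — but (n) sets (m) aside: (n) operates against (m): a current Provisional Notice is held. (c) is therefore removed.
Exception (d) does not apply: the cottage is not part of the primary residence.
Exception (e)'s conditions are all satisfied: the reportable unit count is 69, less than the 72 limit; assessed value is $204,000, less than the $224,000 limit. However, paragraphs (o)–(p) must be considered: (o) is triggered — aggregate throughput is 3,750 units, below the 4,340 units limit. (p) is not engaged (the property is let privately without advertisement), so (o) stands. (e) is therefore removed.
Every exception is unavailable, so the rule governs.

Yes — Bastian must file Form RP-8.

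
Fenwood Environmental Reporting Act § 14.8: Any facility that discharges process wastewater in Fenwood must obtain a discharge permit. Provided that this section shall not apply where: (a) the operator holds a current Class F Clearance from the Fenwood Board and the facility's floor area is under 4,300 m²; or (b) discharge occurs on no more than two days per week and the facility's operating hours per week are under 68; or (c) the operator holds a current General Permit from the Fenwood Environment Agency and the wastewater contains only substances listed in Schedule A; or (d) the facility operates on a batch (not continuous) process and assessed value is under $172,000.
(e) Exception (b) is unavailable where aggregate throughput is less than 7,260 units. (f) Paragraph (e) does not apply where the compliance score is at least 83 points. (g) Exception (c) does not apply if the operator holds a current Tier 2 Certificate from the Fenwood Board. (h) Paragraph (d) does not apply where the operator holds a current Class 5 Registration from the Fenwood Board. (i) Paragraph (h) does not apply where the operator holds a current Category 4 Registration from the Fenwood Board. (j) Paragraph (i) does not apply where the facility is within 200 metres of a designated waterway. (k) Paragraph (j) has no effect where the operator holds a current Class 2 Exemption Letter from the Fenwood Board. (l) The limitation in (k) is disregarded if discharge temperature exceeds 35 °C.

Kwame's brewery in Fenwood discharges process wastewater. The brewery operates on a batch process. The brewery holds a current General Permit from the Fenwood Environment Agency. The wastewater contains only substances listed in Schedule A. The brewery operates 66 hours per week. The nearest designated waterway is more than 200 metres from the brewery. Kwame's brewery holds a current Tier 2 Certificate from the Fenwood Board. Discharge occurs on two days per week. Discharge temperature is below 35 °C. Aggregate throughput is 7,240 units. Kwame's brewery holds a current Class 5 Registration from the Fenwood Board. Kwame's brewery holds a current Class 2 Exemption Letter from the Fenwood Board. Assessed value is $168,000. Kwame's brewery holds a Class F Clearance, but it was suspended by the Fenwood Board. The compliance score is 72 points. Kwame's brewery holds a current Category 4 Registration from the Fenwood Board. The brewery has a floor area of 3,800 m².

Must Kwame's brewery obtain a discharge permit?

Exception (a) requires that the operator holds a current Class F Clearance from the Fenwood Board; but there is no Class F Clearance in force, so (a) is unavailable.
All of (b)'s requirements are met (discharge occurs on no more than two days per week; the facility's operating hours per week are 66, under the 68 limit). Turning to paragraphs (e)–(f): (e) operates against (b): aggregate throughput is 7,240 units, less than the 7,260 units limit. (f) does not operate here (the compliance score is 72 points, short of 83 points), so (e) stands. (b) is therefore removed.
Exception (c)'s conditions are all satisfied: a current General Permit is held; the wastewater is Schedule-A-only. Turning to paragraph (g): (g) operates against (c): a current Tier 2 Certificate is held. So (c) is unavailable.
All of (d)'s requirements are met (the facility operates on a batch process; assessed value is $168,000, under the $172,000 limit). Applying paragraphs (h)–(l): (h) operates (a current Class 5 Registration is held), but is overridden by (i): (i) is triggered — a current Category 4 Registration is held. (j), which would lift (i), is inapplicable — the brewery is more than 200 m from any designated waterway. (d) remains available.

No — exception (d) applies; Kwame's brewery is not required to obtain a discharge permit.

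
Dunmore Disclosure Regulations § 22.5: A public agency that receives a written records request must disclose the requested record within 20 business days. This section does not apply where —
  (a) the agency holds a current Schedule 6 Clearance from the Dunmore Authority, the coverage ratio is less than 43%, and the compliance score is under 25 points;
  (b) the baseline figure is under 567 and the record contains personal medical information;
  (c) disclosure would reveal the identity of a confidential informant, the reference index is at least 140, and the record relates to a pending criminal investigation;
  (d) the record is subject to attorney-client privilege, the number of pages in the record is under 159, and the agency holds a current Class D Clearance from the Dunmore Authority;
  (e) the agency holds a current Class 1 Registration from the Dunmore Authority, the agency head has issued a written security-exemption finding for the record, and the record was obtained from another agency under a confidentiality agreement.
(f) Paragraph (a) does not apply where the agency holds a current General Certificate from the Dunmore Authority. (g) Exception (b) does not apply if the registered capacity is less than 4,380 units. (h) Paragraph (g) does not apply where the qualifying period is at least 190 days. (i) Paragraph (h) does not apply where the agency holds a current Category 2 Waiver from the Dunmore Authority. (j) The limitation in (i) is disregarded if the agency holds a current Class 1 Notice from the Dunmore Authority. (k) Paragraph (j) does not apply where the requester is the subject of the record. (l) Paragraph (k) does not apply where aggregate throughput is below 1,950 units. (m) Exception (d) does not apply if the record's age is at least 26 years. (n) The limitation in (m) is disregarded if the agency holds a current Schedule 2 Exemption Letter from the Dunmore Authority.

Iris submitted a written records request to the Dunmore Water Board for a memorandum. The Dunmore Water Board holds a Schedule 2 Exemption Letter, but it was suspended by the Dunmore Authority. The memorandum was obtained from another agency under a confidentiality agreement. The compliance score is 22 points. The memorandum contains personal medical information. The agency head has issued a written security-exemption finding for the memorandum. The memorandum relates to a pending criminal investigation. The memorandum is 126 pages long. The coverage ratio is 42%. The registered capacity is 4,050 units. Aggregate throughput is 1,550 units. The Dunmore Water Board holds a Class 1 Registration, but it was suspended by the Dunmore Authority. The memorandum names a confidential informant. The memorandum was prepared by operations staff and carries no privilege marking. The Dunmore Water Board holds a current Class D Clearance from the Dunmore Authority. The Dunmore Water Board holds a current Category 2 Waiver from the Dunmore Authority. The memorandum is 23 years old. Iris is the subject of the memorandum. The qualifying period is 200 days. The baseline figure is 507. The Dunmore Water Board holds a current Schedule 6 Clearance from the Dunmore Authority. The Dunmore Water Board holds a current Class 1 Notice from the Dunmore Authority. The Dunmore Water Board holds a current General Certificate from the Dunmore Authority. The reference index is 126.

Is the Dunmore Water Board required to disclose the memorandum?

No — exception (b) applies; the Dunmore Water Board is not required to disclose the memorandum.

All of (a)'s requirements are met (a current Schedule 6 Clearance is held; the coverage ratio is 42%, less than the 43% limit; the compliance score is 22 points, under the 25 points limit). But applying paragraph (f): (f) is triggered — a current General Certificate is held. (a) is therefore removed.
Exception (b) is satisfied on its face — the baseline figure is 507, under the 567 limit; the memorandum contains personal medical information. As to paragraphs (g)–(l): (g) would limit (b) — the registered capacity is 4,050 units, less than the 4,380 units limit — but (h) sets (g) aside: (h) is triggered — the qualifying period is 200 days, meeting the 190 days threshold. (i) would limit (h) — a current Category 2 Waiver is held — but (j) sets (i) aside: (j) operates against (i): a current Class 1 Notice is held. (k) is triggered (Iris is the subject of the memorandum), but is displaced by (l): (l) operates against (k): aggregate throughput is 1,550 units, below the 1,950 units limit. So (b) applies.
Exception (c) does not apply: the reference index is 126, short of 140.
Exception (d) fails — the memorandum carries no privilege marking.
Exception (e) fails — the Class 1 Registration is not current.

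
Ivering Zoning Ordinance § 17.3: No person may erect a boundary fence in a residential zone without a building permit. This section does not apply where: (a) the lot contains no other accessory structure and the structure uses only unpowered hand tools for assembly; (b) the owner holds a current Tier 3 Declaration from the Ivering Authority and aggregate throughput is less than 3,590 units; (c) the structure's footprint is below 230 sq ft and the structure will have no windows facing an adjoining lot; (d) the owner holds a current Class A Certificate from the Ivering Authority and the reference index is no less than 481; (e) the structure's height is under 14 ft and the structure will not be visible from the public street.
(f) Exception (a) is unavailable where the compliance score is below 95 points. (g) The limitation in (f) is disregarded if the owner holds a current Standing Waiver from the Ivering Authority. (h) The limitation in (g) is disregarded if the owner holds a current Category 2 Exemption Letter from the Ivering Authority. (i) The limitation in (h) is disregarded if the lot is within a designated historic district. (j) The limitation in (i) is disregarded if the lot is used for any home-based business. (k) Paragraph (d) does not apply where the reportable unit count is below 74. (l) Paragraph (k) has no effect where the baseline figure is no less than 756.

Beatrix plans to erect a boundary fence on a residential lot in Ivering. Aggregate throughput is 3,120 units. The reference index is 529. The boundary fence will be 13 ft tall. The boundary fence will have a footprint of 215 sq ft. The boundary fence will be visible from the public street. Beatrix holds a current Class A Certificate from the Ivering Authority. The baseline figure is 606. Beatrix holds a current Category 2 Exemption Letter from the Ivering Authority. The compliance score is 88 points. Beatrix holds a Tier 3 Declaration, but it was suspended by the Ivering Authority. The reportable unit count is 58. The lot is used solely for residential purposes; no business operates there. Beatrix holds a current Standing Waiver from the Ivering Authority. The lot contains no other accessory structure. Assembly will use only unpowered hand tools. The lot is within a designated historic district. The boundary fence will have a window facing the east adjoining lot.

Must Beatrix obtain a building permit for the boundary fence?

No — exception (a) applies; Beatrix does not need a building permit.

All of (a)'s requirements are met (the lot has no other accessory structure; assembly uses only hand tools). As to paragraphs (f)–(j): (f) is engaged (the compliance score is 88 points, below the 95 points limit), but is displaced by (g): (g) is triggered — a current Standing Waiver is held. (h) would limit (g) — a current Category 2 Exemption Letter is held — but (i) sets (h) aside: (i) is triggered — the lot is in a historic district. (j) does not operate here (the lot is solely residential), so (i) stands. So (a) applies.
Exception (b) does not apply: the Tier 3 Declaration is not current.
Exception (c) requires that the structure will have no windows facing an adjoining lot; but a window faces an adjoining lot, so (c) is unavailable.
Exception (d) is satisfied on its face — a current Class A Certificate is held; the reference index is 529, meeting the 481 threshold. Turning to paragraphs (k)–(l): (k) operates against (d): the reportable unit count is 58, below the 74 limit. (l) does not operate here (the baseline figure is 606, short of 756), so (k) stands. (d) is therefore removed.
Exception (e) does not apply: the structure will be visible from the street.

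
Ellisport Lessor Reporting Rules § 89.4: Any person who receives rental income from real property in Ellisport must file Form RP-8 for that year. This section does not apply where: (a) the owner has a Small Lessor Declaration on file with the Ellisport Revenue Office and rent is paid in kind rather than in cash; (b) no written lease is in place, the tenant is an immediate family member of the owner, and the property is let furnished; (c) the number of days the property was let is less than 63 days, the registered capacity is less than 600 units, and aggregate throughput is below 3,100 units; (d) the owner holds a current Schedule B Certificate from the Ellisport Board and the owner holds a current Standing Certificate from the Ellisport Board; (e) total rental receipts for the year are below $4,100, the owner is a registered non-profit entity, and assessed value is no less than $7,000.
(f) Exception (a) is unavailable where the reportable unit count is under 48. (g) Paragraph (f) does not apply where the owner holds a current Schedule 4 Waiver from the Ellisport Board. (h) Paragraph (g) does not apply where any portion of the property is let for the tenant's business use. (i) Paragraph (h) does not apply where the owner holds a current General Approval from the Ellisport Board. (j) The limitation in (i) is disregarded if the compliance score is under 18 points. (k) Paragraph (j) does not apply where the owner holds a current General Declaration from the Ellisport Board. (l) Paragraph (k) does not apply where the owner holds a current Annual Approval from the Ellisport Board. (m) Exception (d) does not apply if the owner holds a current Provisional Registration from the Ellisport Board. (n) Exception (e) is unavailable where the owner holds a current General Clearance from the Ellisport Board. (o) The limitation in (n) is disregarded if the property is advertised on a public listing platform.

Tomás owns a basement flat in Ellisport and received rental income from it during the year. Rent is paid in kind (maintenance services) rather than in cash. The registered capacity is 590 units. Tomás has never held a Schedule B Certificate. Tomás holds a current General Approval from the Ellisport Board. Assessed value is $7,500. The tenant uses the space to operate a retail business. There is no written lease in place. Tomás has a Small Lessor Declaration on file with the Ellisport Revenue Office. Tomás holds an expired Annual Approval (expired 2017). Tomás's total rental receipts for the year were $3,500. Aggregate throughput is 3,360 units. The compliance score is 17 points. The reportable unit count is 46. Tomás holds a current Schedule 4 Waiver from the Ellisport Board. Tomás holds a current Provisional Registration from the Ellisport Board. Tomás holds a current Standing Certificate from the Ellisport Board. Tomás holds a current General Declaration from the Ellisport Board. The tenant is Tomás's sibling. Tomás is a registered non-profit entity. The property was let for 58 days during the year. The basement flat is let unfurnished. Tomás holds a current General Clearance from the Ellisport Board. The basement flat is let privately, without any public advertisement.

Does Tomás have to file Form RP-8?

Exception (a)'s conditions are all satisfied: a Small Lessor Declaration is on file; rent is paid in kind. As to paragraphs (f)–(l): (f) would limit (a) — the reportable unit count is 46, under the 48 limit — but (g) sets (f) aside: (g) operates against (f): a current Schedule 4 Waiver is held. (h) would limit (g) — the space is let for business use — but (i) sets (h) aside: (i) operates — a current General Approval is held. (j) is triggered (the compliance score is 17 points, under the 18 points limit), but yields to (k): (k) operates against (j): a current General Declaration is held. (l) is inapplicable (the Annual Approval is not current), so (k) stands. Exception (a) stands.
Exception (b) does not apply: the property is let unfurnished.
Exception (c) does not apply: aggregate throughput is 3,360 units, not below 3,100 units.
Exception (d) does not apply: the Schedule B Certificate is not current.
Exception (e): total rental receipts for the year are $3,500, below the $4,100 limit; Tomás is a registered non-profit; assessed value is $7,500, meeting the $7,000 threshold — every condition holds. However, paragraphs (n)–(o) must be considered: (n) operates against (e): a current General Clearance is held. (o), which would lift (n), is not triggered — the property is let privately without advertisement. Exception (e) does not apply.

No — exception (a) applies; Tomás is not required to file Form RP-8.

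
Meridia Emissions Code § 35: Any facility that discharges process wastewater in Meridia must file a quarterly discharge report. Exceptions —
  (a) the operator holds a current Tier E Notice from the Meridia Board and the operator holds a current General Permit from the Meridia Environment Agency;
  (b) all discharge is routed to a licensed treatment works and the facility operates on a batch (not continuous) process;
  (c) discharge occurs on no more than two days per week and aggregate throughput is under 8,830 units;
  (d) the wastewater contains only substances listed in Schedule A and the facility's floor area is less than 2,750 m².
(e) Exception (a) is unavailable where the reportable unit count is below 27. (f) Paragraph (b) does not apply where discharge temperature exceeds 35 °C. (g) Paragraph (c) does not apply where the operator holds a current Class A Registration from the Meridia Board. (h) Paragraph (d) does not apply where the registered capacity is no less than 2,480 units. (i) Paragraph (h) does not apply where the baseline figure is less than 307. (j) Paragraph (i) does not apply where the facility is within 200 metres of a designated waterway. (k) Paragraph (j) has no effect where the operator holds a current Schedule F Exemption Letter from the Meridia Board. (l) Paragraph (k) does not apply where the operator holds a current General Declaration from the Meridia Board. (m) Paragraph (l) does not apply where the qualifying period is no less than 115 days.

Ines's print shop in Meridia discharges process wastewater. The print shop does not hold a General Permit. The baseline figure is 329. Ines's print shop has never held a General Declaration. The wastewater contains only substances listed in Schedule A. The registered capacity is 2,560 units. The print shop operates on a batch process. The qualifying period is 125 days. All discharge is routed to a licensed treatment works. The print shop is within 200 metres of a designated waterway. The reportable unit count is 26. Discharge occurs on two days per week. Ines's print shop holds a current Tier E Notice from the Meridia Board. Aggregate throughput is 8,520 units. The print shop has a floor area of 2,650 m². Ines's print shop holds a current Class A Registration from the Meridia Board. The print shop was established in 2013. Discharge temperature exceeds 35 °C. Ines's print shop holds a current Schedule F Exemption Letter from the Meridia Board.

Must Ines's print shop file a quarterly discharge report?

Exception (a) requires that the operator holds a current General Permit from the Meridia Environment Agency; but no General Permit is held, so (a) is unavailable.
All of (b)'s requirements are met (discharge is routed to a licensed treatment works; the facility operates on a batch process). Turning to paragraph (f): (f) operates — discharge temperature exceeds 35 °C. So (b) is unavailable.
Exception (c): discharge occurs on no more than two days per week; aggregate throughput is 8,520 units, under the 8,830 units limit — every condition holds. But: (g) is triggered — a current Class A Registration is held. (c) is therefore removed.
Exception (d): the wastewater is Schedule-A-only; the facility's floor area is 2,650 m², less than the 2,750 m² limit — every condition holds. However, paragraphs (h)–(m) must be considered: (h) operates against (d): the registered capacity is 2,560 units, meeting the 2,480 units threshold. (i), which would lift (h), is not engaged — the baseline figure is 329, not less than 307. Exception (d) does not apply.
Every exception is unavailable, so the rule governs.

Yes — Ines's print shop must file a quarterly discharge report.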